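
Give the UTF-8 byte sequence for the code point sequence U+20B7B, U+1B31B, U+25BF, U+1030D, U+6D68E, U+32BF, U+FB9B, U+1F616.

F0 A0 AD BB F0 9B 8C 9B E2 96 BF F0 90 8C 8D F1 AD 9A 8E E3 8A BF EF AE 9B F0 9F 98 96

U+20B7B: 4-byte form → F0 A0 AD BB.
U+1B31B: 4-byte form → F0 9B 8C 9B.
U+25BF: 3-byte form → E2 96 BF.
U+1030D: 4-byte form → F0 90 8C 8D.
U+6D68E: 4-byte form → F1 AD 9A 8E.
U+32BF: 3-byte form → E3 8A BF.
U+FB9B: 3-byte form → EF AE 9B.
U+1F616: 4-byte form → F0 9F 98 96.
Concatenated (29 bytes): F0 A0 AD BB F0 9B 8C 9B E2 96 BF F0 90 8C 8D F1 AD 9A 8E E3 8A BF EF AE 9B F0 9F 98 96.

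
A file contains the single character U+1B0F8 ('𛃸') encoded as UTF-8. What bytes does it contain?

F0 9B 83 B8

U+1B0F8 = 0x1B0F8 = 110840 decimal. In range U+10000–U+10FFFF → 4-byte form: 11110xxx 10xxxxxx 10xxxxxx 10xxxxxx.
Binary (21 bits): 000011011000011111000.
Split 3+6+6+6: 000 | 011011 | 000011 | 111000.
Byte 1: 11110000 = 0xF0.
Byte 2: 10011011 = 0x9B.
Byte 3: 10000011 = 0x83.
Byte 4: 10111000 = 0xB8.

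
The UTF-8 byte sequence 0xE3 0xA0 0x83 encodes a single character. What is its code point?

Leading byte 0xE3 = 11100011 matches 1110xxxx → 3-byte sequence.
Byte 1: 0xE3 = 11100011, payload 0011 (4 bits).
Byte 2: 0xA0 = 10100000 (10xxxxxx ✓), payload 100000.
Byte 3: 0x83 = 10000011 (10xxxxxx ✓), payload 000011.
Concatenate: 0011100000000011 = 0x3803 (16 bits → U+3803).

U+3803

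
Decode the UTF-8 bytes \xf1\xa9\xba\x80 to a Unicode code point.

U+69E80

Leading byte 0xF1 = 11110001 matches 11110xxx → 4-byte sequence.
Byte 1: 0xF1 = 11110001, payload 001 (3 bits).
Byte 2: 0xA9 = 10101001 (10xxxxxx ✓), payload 101001.
Byte 3: 0xBA = 10111010 (10xxxxxx ✓), payload 111010.
Byte 4: 0x80 = 10000000 (10xxxxxx ✓), payload 000000.
Concatenate: 001101001111010000000 = 0x69E80 (21 bits → U+69E80).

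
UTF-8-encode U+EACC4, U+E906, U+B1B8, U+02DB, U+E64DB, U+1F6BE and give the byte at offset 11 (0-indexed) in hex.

0x9B

U+EACC4 → 4-byte form F3 AA B3 84 at offsets 0–3.
U+E906 → 3-byte form EE A4 86 at offsets 4–6.
U+B1B8 → 3-byte form EB 86 B8 at offsets 7–9.
U+02DB → 2-byte form CB 9B at offsets 10–11.
Offset 11 falls in char 4's range; it's byte 2 of CB 9B = 0x9B.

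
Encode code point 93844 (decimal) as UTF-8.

U+16E94 = 0x16E94 = 93844 decimal. In range U+10000–U+10FFFF → 4-byte form: 11110xxx 10xxxxxx 10xxxxxx 10xxxxxx.
Binary (21 bits): 000010110111010010100.
Split 3+6+6+6: 000 | 010110 | 111010 | 010100.
Byte 1: 11110000 = 0xF0.
Byte 2: 10010110 = 0x96.
Byte 3: 10111010 = 0xBA.
Byte 4: 10010100 = 0x94.

F0 96 BA 94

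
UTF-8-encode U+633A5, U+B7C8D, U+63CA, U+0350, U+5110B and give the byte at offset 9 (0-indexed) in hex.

U+633A5 → 4-byte form F1 A3 8E A5 at offsets 0–3.
U+B7C8D → 4-byte form F2 B7 B2 8D at offsets 4–7.
U+63CA → 3-byte form E6 8F 8A at offsets 8–10.
Offset 9 falls in char 3's range; it's byte 2 of E6 8F 8A = 0x8F.

0x8F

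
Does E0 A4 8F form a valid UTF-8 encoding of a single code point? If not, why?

Leading byte 0xE0 = 11100000 → 3-byte form.
Continuation bytes 0xA4=10100100, 0x8F=10001111 all match 10xxxxxx.
Decoded value 0x90F is ≥ 0x800 (shortest form) and not a surrogate.

valid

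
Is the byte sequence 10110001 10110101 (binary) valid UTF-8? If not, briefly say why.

Byte 0xB1 = 10110001 has the form 10xxxxxx — a continuation byte — but there is no preceding leading byte.

invalid (continuation byte with no leading byte)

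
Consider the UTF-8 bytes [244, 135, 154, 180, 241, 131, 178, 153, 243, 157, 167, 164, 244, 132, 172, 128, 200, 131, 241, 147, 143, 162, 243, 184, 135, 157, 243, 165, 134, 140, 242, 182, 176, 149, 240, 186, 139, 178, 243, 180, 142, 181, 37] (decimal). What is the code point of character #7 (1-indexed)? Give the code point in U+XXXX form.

Offset 0: leading byte 0xF4 = 11110100 → 4-byte char #1 = F4 87 9A B4.
Offset 4: leading byte 0xF1 = 11110001 → 4-byte char #2 = F1 83 B2 99.
Offset 8: leading byte 0xF3 = 11110011 → 4-byte char #3 = F3 9D A7 A4.
Offset 12: leading byte 0xF4 = 11110100 → 4-byte char #4 = F4 84 AC 80.
Offset 16: leading byte 0xC8 = 11001000 → 2-byte char #5 = C8 83.
Offset 18: leading byte 0xF1 = 11110001 → 4-byte char #6 = F1 93 8F A2.
Offset 22: leading byte 0xF3 = 11110011 → 4-byte char #7 = F3 B8 87 9D.
Leading byte 0xF3 = 11110011 matches 11110xxx → 4-byte sequence.
Byte 1: 0xF3 = 11110011, payload 011 (3 bits).
Byte 2: 0xB8 = 10111000 (10xxxxxx ✓), payload 111000.
Byte 3: 0x87 = 10000111 (10xxxxxx ✓), payload 000111.
Byte 4: 0x9D = 10011101 (10xxxxxx ✓), payload 011101.
Concatenate: 011111000000111011101 = 0xF81DD (21 bits → U+F81DD).

U+F81DD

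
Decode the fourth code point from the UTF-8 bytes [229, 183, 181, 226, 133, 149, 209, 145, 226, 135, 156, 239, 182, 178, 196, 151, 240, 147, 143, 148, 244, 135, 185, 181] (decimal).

U+21DC

Offset 0: leading byte 0xE5 = 11100101 → 3-byte char #1 = E5 B7 B5.
Offset 3: leading byte 0xE2 = 11100010 → 3-byte char #2 = E2 85 95.
Offset 6: leading byte 0xD1 = 11010001 → 2-byte char #3 = D1 91.
Offset 8: leading byte 0xE2 = 11100010 → 3-byte char #4 = E2 87 9C.
Leading byte 0xE2 = 11100010 matches 1110xxxx → 3-byte sequence.
Byte 1: 0xE2 = 11100010, payload 0010 (4 bits).
Byte 2: 0x87 = 10000111 (10xxxxxx ✓), payload 000111.
Byte 3: 0x9C = 10011100 (10xxxxxx ✓), payload 011100.
Concatenate: 0010000111011100 = 0x21DC (16 bits → U+21DC).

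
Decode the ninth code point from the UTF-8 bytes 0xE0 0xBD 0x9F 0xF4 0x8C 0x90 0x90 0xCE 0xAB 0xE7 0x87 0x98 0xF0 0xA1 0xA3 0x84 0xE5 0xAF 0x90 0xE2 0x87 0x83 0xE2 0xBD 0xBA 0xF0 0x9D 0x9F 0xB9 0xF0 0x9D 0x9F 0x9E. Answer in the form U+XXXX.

U+1D7F9

Offset 0: leading byte 0xE0 = 11100000 → 3-byte char #1 = E0 BD 9F.
Offset 3: leading byte 0xF4 = 11110100 → 4-byte char #2 = F4 8C 90 90.
Offset 7: leading byte 0xCE = 11001110 → 2-byte char #3 = CE AB.
Offset 9: leading byte 0xE7 = 11100111 → 3-byte char #4 = E7 87 98.
Offset 12: leading byte 0xF0 = 11110000 → 4-byte char #5 = F0 A1 A3 84.
Offset 16: leading byte 0xE5 = 11100101 → 3-byte char #6 = E5 AF 90.
Offset 19: leading byte 0xE2 = 11100010 → 3-byte char #7 = E2 87 83.
Offset 22: leading byte 0xE2 = 11100010 → 3-byte char #8 = E2 BD BA.
Offset 25: leading byte 0xF0 = 11110000 → 4-byte char #9 = F0 9D 9F B9.
Leading byte 0xF0 = 11110000 matches 11110xxx → 4-byte sequence.
Byte 1: 0xF0 = 11110000, payload 000 (3 bits).
Byte 2: 0x9D = 10011101 (10xxxxxx ✓), payload 011101.
Byte 3: 0x9F = 10011111 (10xxxxxx ✓), payload 011111.
Byte 4: 0xB9 = 10111001 (10xxxxxx ✓), payload 111001.
Concatenate: 000011101011111111001 = 0x1D7F9 (21 bits → U+1D7F9).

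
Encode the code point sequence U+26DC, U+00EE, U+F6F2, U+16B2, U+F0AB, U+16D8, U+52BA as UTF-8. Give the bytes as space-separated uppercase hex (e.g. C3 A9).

U+26DC: 3-byte form → E2 9B 9C.
U+00EE: 2-byte form → C3 AE.
U+F6F2: 3-byte form → EF 9B B2.
U+16B2: 3-byte form → E1 9A B2.
U+F0AB: 3-byte form → EF 82 AB.
U+16D8: 3-byte form → E1 9B 98.
U+52BA: 3-byte form → E5 8A BA.
Concatenated (20 bytes): E2 9B 9C C3 AE EF 9B B2 E1 9A B2 EF 82 AB E1 9B 98 E5 8A BA.

E2 9B 9C C3 AE EF 9B B2 E1 9A B2 EF 82 AB E1 9B 98 E5 8A BA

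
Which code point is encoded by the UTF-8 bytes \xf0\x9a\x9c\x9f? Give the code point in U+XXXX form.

Leading byte 0xF0 = 11110000 matches 11110xxx → 4-byte sequence.
Byte 1: 0xF0 = 11110000, payload 000 (3 bits).
Byte 2: 0x9A = 10011010 (10xxxxxx ✓), payload 011010.
Byte 3: 0x9C = 10011100 (10xxxxxx ✓), payload 011100.
Byte 4: 0x9F = 10011111 (10xxxxxx ✓), payload 011111.
Concatenate: 000011010011100011111 = 0x1A71F (21 bits → U+1A71F).

U+1A71F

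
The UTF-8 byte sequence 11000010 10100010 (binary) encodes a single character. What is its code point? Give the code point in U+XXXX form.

Leading byte 0xC2 = 11000010 matches 110xxxxx → 2-byte sequence.
Byte 1: 0xC2 = 11000010, payload 00010 (5 bits).
Byte 2: 0xA2 = 10100010 (10xxxxxx ✓), payload 100010.
Concatenate: 00010100010 = 0xA2 (11 bits → U+00A2).

U+00A2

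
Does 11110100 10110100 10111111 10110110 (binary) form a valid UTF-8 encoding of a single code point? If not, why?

invalid (encodes a value above U+10FFFF)

Leading byte 0xF4 = 11110100 → 4-byte form.
Payload = 0x134FF6, which exceeds U+10FFFF, the maximum Unicode code point. (Leading bytes F5–FF, or F4 followed by ≥ 0x90, are invalid.)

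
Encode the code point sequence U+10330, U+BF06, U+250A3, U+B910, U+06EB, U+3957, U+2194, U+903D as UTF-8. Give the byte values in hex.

U+10330: 4-byte form → F0 90 8C B0.
U+BF06: 3-byte form → EB BC 86.
U+250A3: 4-byte form → F0 A5 82 A3.
U+B910: 3-byte form → EB A4 90.
U+06EB: 2-byte form → DB AB.
U+3957: 3-byte form → E3 A5 97.
U+2194: 3-byte form → E2 86 94.
U+903D: 3-byte form → E9 80 BD.
Concatenated (25 bytes): F0 90 8C B0 EB BC 86 F0 A5 82 A3 EB A4 90 DB AB E3 A5 97 E2 86 94 E9 80 BD.

F0 90 8C B0 EB BC 86 F0 A5 82 A3 EB A4 90 DB AB E3 A5 97 E2 86 94 E9 80 BD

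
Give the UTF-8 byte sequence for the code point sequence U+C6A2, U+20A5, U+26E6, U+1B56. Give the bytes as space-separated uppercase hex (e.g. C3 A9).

EC 9A A2 E2 82 A5 E2 9B A6 E1 AD 96

U+C6A2: 3-byte form → EC 9A A2.
U+20A5: 3-byte form → E2 82 A5.
U+26E6: 3-byte form → E2 9B A6.
U+1B56: 3-byte form → E1 AD 96.
Concatenated (12 bytes): EC 9A A2 E2 82 A5 E2 9B A6 E1 AD 96.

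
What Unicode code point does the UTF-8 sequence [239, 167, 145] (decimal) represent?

Leading byte 0xEF = 11101111 matches 1110xxxx → 3-byte sequence.
Byte 1: 0xEF = 11101111, payload 1111 (4 bits).
Byte 2: 0xA7 = 10100111 (10xxxxxx ✓), payload 100111.
Byte 3: 0x91 = 10010001 (10xxxxxx ✓), payload 010001.
Concatenate: 1111100111010001 = 0xF9D1 (16 bits → U+F9D1).

U+F9D1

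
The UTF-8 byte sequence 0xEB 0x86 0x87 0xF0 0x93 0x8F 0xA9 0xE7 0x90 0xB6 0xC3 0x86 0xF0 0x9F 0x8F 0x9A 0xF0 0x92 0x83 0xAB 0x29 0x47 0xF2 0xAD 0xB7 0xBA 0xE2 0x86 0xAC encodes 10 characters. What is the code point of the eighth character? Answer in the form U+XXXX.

Offset 0: leading byte 0xEB = 11101011 → 3-byte char #1 = EB 86 87.
Offset 3: leading byte 0xF0 = 11110000 → 4-byte char #2 = F0 93 8F A9.
Offset 7: leading byte 0xE7 = 11100111 → 3-byte char #3 = E7 90 B6.
Offset 10: leading byte 0xC3 = 11000011 → 2-byte char #4 = C3 86.
Offset 12: leading byte 0xF0 = 11110000 → 4-byte char #5 = F0 9F 8F 9A.
Offset 16: leading byte 0xF0 = 11110000 → 4-byte char #6 = F0 92 83 AB.
Offset 20: leading byte 0x29 = 00101001 → 1-byte char #7 = 29.
Offset 21: leading byte 0x47 = 01000111 → 1-byte char #8 = 47.
Leading byte 0x47 = 01000111 matches 0xxxxxxx → 1-byte sequence.
Byte 1: 0x47 = 01000111, payload 1000111 (7 bits).
Concatenate: 1000111 = 0x47 (7 bits → U+0047).

U+0047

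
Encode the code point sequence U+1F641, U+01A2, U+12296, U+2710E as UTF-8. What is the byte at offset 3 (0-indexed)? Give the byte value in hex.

0x81

U+1F641 → 4-byte form F0 9F 99 81 at offsets 0–3.
Offset 3 falls in char 1's range; it's byte 4 of F0 9F 99 81 = 0x81.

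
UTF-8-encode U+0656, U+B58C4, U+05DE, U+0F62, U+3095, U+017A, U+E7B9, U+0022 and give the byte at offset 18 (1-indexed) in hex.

1-indexed offset 18 is 0-indexed offset 17.
U+0656 → 2-byte form D9 96 at offsets 0–1.
U+B58C4 → 4-byte form F2 B5 A3 84 at offsets 2–5.
U+05DE → 2-byte form D7 9E at offsets 6–7.
U+0F62 → 3-byte form E0 BD A2 at offsets 8–10.
U+3095 → 3-byte form E3 82 95 at offsets 11–13.
U+017A → 2-byte form C5 BA at offsets 14–15.
U+E7B9 → 3-byte form EE 9E B9 at offsets 16–18.
Offset 17 falls in char 7's range; it's byte 2 of EE 9E B9 = 0x9E.

0x9E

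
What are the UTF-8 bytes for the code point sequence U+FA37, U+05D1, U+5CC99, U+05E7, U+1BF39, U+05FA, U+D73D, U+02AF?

U+FA37: 3-byte form → EF A8 B7.
U+05D1: 2-byte form → D7 91.
U+5CC99: 4-byte form → F1 9C B2 99.
U+05E7: 2-byte form → D7 A7.
U+1BF39: 4-byte form → F0 9B BC B9.
U+05FA: 2-byte form → D7 BA.
U+D73D: 3-byte form → ED 9C BD.
U+02AF: 2-byte form → CA AF.
Concatenated (22 bytes): EF A8 B7 D7 91 F1 9C B2 99 D7 A7 F0 9B BC B9 D7 BA ED 9C BD CA AF.

EF A8 B7 D7 91 F1 9C B2 99 D7 A7 F0 9B BC B9 D7 BA ED 9C BD CA AF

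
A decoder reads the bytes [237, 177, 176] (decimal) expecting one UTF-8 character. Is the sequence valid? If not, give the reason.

Structurally a 3-byte sequence; payload = 0xDC70.
But 0xDC70 is in U+D800–U+DFFF, the surrogate range. Surrogates are not Unicode scalar values and are forbidden in UTF-8.

invalid (encodes a surrogate (U+D800–U+DFFF))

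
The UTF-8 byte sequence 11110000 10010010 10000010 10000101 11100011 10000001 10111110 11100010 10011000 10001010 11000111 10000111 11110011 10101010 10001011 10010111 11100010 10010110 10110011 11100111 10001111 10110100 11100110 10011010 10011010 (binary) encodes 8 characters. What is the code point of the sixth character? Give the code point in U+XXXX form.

U+25B3

Offset 0: leading byte 0xF0 = 11110000 → 4-byte char #1 = F0 92 82 85.
Offset 4: leading byte 0xE3 = 11100011 → 3-byte char #2 = E3 81 BE.
Offset 7: leading byte 0xE2 = 11100010 → 3-byte char #3 = E2 98 8A.
Offset 10: leading byte 0xC7 = 11000111 → 2-byte char #4 = C7 87.
Offset 12: leading byte 0xF3 = 11110011 → 4-byte char #5 = F3 AA 8B 97.
Offset 16: leading byte 0xE2 = 11100010 → 3-byte char #6 = E2 96 B3.
Leading byte 0xE2 = 11100010 matches 1110xxxx → 3-byte sequence.
Byte 1: 0xE2 = 11100010, payload 0010 (4 bits).
Byte 2: 0x96 = 10010110 (10xxxxxx ✓), payload 010110.
Byte 3: 0xB3 = 10110011 (10xxxxxx ✓), payload 110011.
Concatenate: 0010010110110011 = 0x25B3 (16 bits → U+25B3).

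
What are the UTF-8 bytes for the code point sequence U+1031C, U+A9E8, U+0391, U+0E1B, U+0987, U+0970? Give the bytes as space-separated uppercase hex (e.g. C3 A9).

F0 90 8C 9C EA A7 A8 CE 91 E0 B8 9B E0 A6 87 E0 A5 B0

U+1031C: 4-byte form → F0 90 8C 9C.
U+A9E8: 3-byte form → EA A7 A8.
U+0391: 2-byte form → CE 91.
U+0E1B: 3-byte form → E0 B8 9B.
U+0987: 3-byte form → E0 A6 87.
U+0970: 3-byte form → E0 A5 B0.
Concatenated (18 bytes): F0 90 8C 9C EA A7 A8 CE 91 E0 B8 9B E0 A6 87 E0 A5 B0.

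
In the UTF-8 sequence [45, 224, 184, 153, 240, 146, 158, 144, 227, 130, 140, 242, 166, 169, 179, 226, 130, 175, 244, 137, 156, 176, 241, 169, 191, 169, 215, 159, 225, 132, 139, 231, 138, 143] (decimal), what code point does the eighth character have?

Offset 0: leading byte 0x2D = 00101101 → 1-byte char #1 = 2D.
Offset 1: leading byte 0xE0 = 11100000 → 3-byte char #2 = E0 B8 99.
Offset 4: leading byte 0xF0 = 11110000 → 4-byte char #3 = F0 92 9E 90.
Offset 8: leading byte 0xE3 = 11100011 → 3-byte char #4 = E3 82 8C.
Offset 11: leading byte 0xF2 = 11110010 → 4-byte char #5 = F2 A6 A9 B3.
Offset 15: leading byte 0xE2 = 11100010 → 3-byte char #6 = E2 82 AF.
Offset 18: leading byte 0xF4 = 11110100 → 4-byte char #7 = F4 89 9C B0.
Offset 22: leading byte 0xF1 = 11110001 → 4-byte char #8 = F1 A9 BF A9.
Leading byte 0xF1 = 11110001 matches 11110xxx → 4-byte sequence.
Byte 1: 0xF1 = 11110001, payload 001 (3 bits).
Byte 2: 0xA9 = 10101001 (10xxxxxx ✓), payload 101001.
Byte 3: 0xBF = 10111111 (10xxxxxx ✓), payload 111111.
Byte 4: 0xA9 = 10101001 (10xxxxxx ✓), payload 101001.
Concatenate: 001101001111111101001 = 0x69FE9 (21 bits → U+69FE9).

U+69FE9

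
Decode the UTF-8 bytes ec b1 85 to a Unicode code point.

U+CC45

Leading byte 0xEC = 11101100 matches 1110xxxx → 3-byte sequence.
Byte 1: 0xEC = 11101100, payload 1100 (4 bits).
Byte 2: 0xB1 = 10110001 (10xxxxxx ✓), payload 110001.
Byte 3: 0x85 = 10000101 (10xxxxxx ✓), payload 000101.
Concatenate: 1100110001000101 = 0xCC45 (16 bits → U+CC45).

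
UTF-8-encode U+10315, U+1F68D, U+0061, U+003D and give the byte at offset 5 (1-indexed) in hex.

1-indexed offset 5 is 0-indexed offset 4.
U+10315 → 4-byte form F0 90 8C 95 at offsets 0–3.
U+1F68D → 4-byte form F0 9F 9A 8D at offsets 4–7.
Offset 4 falls in char 2's range; it's byte 1 of F0 9F 9A 8D = 0xF0.

0xF0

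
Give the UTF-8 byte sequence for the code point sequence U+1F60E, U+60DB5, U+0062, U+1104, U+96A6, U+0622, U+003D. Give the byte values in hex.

F0 9F 98 8E F1 A0 B6 B5 62 E1 84 84 E9 9A A6 D8 A2 3D

U+1F60E: 4-byte form → F0 9F 98 8E.
U+60DB5: 4-byte form → F1 A0 B6 B5.
U+0062: 1-byte form → 62.
U+1104: 3-byte form → E1 84 84.
U+96A6: 3-byte form → E9 9A A6.
U+0622: 2-byte form → D8 A2.
U+003D: 1-byte form → 3D.
Concatenated (18 bytes): F0 9F 98 8E F1 A0 B6 B5 62 E1 84 84 E9 9A A6 D8 A2 3D.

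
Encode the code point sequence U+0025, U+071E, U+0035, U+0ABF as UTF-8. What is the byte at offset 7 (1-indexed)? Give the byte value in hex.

1-indexed offset 7 is 0-indexed offset 6.
U+0025 → 1-byte form 25 at offsets 0–0.
U+071E → 2-byte form DC 9E at offsets 1–2.
U+0035 → 1-byte form 35 at offsets 3–3.
U+0ABF → 3-byte form E0 AA BF at offsets 4–6.
Offset 6 falls in char 4's range; it's byte 3 of E0 AA BF = 0xBF.

0xBF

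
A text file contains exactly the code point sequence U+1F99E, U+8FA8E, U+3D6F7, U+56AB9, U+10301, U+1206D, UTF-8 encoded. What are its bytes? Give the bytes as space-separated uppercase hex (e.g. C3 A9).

F0 9F A6 9E F2 8F AA 8E F0 BD 9B B7 F1 96 AA B9 F0 90 8C 81 F0 92 81 AD

U+1F99E: 4-byte form → F0 9F A6 9E.
U+8FA8E: 4-byte form → F2 8F AA 8E.
U+3D6F7: 4-byte form → F0 BD 9B B7.
U+56AB9: 4-byte form → F1 96 AA B9.
U+10301: 4-byte form → F0 90 8C 81.
U+1206D: 4-byte form → F0 92 81 AD.
Concatenated (24 bytes): F0 9F A6 9E F2 8F AA 8E F0 BD 9B B7 F1 96 AA B9 F0 90 8C 81 F0 92 81 AD.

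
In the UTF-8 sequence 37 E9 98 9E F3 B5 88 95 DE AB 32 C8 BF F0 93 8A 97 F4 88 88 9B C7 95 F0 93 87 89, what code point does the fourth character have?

Offset 0: leading byte 0x37 = 00110111 → 1-byte char #1 = 37.
Offset 1: leading byte 0xE9 = 11101001 → 3-byte char #2 = E9 98 9E.
Offset 4: leading byte 0xF3 = 11110011 → 4-byte char #3 = F3 B5 88 95.
Offset 8: leading byte 0xDE = 11011110 → 2-byte char #4 = DE AB.
Leading byte 0xDE = 11011110 matches 110xxxxx → 2-byte sequence.
Byte 1: 0xDE = 11011110, payload 11110 (5 bits).
Byte 2: 0xAB = 10101011 (10xxxxxx ✓), payload 101011.
Concatenate: 11110101011 = 0x7AB (11 bits → U+07AB).

U+07AB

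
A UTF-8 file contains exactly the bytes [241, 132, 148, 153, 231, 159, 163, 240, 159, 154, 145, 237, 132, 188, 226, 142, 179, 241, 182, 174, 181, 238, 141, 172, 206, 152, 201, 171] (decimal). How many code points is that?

9

Byte at offset 0: 0xF1 = 11110001 → 4-byte char (#1). Advance 4.
Byte at offset 4: 0xE7 = 11100111 → 3-byte char (#2). Advance 3.
Byte at offset 7: 0xF0 = 11110000 → 4-byte char (#3). Advance 4.
Byte at offset 11: 0xED = 11101101 → 3-byte char (#4). Advance 3.
Byte at offset 14: 0xE2 = 11100010 → 3-byte char (#5). Advance 3.
Byte at offset 17: 0xF1 = 11110001 → 4-byte char (#6). Advance 4.
Byte at offset 21: 0xEE = 11101110 → 3-byte char (#7). Advance 3.
Byte at offset 24: 0xCE = 11001110 → 2-byte char (#8). Advance 2.
Byte at offset 26: 0xC9 = 11001001 → 2-byte char (#9). Advance 2.
Reached end at offset 28 after 9 code points.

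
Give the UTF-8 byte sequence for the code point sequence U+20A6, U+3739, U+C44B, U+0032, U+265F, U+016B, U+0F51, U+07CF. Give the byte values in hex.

U+20A6: 3-byte form → E2 82 A6.
U+3739: 3-byte form → E3 9C B9.
U+C44B: 3-byte form → EC 91 8B.
U+0032: 1-byte form → 32.
U+265F: 3-byte form → E2 99 9F.
U+016B: 2-byte form → C5 AB.
U+0F51: 3-byte form → E0 BD 91.
U+07CF: 2-byte form → DF 8F.
Concatenated (20 bytes): E2 82 A6 E3 9C B9 EC 91 8B 32 E2 99 9F C5 AB E0 BD 91 DF 8F.

E2 82 A6 E3 9C B9 EC 91 8B 32 E2 99 9F C5 AB E0 BD 91 DF 8F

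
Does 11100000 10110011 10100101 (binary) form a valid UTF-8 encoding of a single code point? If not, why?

valid

Leading byte 0xE0 = 11100000 → 3-byte form.
Continuation bytes 0xB3=10110011, 0xA5=10100101 all match 10xxxxxx.
Decoded value 0xCE5 is ≥ 0x800 (shortest form) and not a surrogate.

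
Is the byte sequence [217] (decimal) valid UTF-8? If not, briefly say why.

invalid (sequence truncated)

Leading byte 0xD9 = 11011001 → 2-byte form, but only 1 byte is present.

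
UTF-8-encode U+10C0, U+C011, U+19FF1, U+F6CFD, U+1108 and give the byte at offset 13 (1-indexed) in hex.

1-indexed offset 13 is 0-indexed offset 12.
U+10C0 → 3-byte form E1 83 80 at offsets 0–2.
U+C011 → 3-byte form EC 80 91 at offsets 3–5.
U+19FF1 → 4-byte form F0 99 BF B1 at offsets 6–9.
U+F6CFD → 4-byte form F3 B6 B3 BD at offsets 10–13.
Offset 12 falls in char 4's range; it's byte 3 of F3 B6 B3 BD = 0xB3.

0xB3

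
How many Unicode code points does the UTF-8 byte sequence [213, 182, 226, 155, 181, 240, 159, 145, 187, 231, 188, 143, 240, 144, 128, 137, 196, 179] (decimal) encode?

Byte at offset 0: 0xD5 = 11010101 → 2-byte char (#1). Advance 2.
Byte at offset 2: 0xE2 = 11100010 → 3-byte char (#2). Advance 3.
Byte at offset 5: 0xF0 = 11110000 → 4-byte char (#3). Advance 4.
Byte at offset 9: 0xE7 = 11100111 → 3-byte char (#4). Advance 3.
Byte at offset 12: 0xF0 = 11110000 → 4-byte char (#5). Advance 4.
Byte at offset 16: 0xC4 = 11000100 → 2-byte char (#6). Advance 2.
Reached end at offset 18 after 6 code points.

6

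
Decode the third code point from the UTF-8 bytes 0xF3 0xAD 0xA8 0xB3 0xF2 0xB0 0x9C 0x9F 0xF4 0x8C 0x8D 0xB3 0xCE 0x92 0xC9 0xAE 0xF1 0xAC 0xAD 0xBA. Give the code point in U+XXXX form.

U+10C373

Offset 0: leading byte 0xF3 = 11110011 → 4-byte char #1 = F3 AD A8 B3.
Offset 4: leading byte 0xF2 = 11110010 → 4-byte char #2 = F2 B0 9C 9F.
Offset 8: leading byte 0xF4 = 11110100 → 4-byte char #3 = F4 8C 8D B3.
Leading byte 0xF4 = 11110100 matches 11110xxx → 4-byte sequence.
Byte 1: 0xF4 = 11110100, payload 100 (3 bits).
Byte 2: 0x8C = 10001100 (10xxxxxx ✓), payload 001100.
Byte 3: 0x8D = 10001101 (10xxxxxx ✓), payload 001101.
Byte 4: 0xB3 = 10110011 (10xxxxxx ✓), payload 110011.
Concatenate: 100001100001101110011 = 0x10C373 (21 bits → U+10C373).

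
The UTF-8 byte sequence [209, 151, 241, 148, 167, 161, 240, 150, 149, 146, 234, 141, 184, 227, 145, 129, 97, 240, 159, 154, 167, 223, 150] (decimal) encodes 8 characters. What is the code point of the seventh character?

U+1F6A7

Offset 0: leading byte 0xD1 = 11010001 → 2-byte char #1 = D1 97.
Offset 2: leading byte 0xF1 = 11110001 → 4-byte char #2 = F1 94 A7 A1.
Offset 6: leading byte 0xF0 = 11110000 → 4-byte char #3 = F0 96 95 92.
Offset 10: leading byte 0xEA = 11101010 → 3-byte char #4 = EA 8D B8.
Offset 13: leading byte 0xE3 = 11100011 → 3-byte char #5 = E3 91 81.
Offset 16: leading byte 0x61 = 01100001 → 1-byte char #6 = 61.
Offset 17: leading byte 0xF0 = 11110000 → 4-byte char #7 = F0 9F 9A A7.
Leading byte 0xF0 = 11110000 matches 11110xxx → 4-byte sequence.
Byte 1: 0xF0 = 11110000, payload 000 (3 bits).
Byte 2: 0x9F = 10011111 (10xxxxxx ✓), payload 011111.
Byte 3: 0x9A = 10011010 (10xxxxxx ✓), payload 011010.
Byte 4: 0xA7 = 10100111 (10xxxxxx ✓), payload 100111.
Concatenate: 000011111011010100111 = 0x1F6A7 (21 bits → U+1F6A7).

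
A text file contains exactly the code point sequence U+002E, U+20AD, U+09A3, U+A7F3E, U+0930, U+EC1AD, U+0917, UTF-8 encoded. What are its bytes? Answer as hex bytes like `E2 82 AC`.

U+002E: 1-byte form → 2E.
U+20AD: 3-byte form → E2 82 AD.
U+09A3: 3-byte form → E0 A6 A3.
U+A7F3E: 4-byte form → F2 A7 BC BE.
U+0930: 3-byte form → E0 A4 B0.
U+EC1AD: 4-byte form → F3 AC 86 AD.
U+0917: 3-byte form → E0 A4 97.
Concatenated (21 bytes): 2E E2 82 AD E0 A6 A3 F2 A7 BC BE E0 A4 B0 F3 AC 86 AD E0 A4 97.

2E E2 82 AD E0 A6 A3 F2 A7 BC BE E0 A4 B0 F3 AC 86 AD E0 A4 97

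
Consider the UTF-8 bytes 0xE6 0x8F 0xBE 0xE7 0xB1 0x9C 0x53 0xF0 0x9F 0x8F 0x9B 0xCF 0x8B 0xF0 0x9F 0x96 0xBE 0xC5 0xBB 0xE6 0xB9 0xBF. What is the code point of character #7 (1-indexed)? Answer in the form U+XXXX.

Offset 0: leading byte 0xE6 = 11100110 → 3-byte char #1 = E6 8F BE.
Offset 3: leading byte 0xE7 = 11100111 → 3-byte char #2 = E7 B1 9C.
Offset 6: leading byte 0x53 = 01010011 → 1-byte char #3 = 53.
Offset 7: leading byte 0xF0 = 11110000 → 4-byte char #4 = F0 9F 8F 9B.
Offset 11: leading byte 0xCF = 11001111 → 2-byte char #5 = CF 8B.
Offset 13: leading byte 0xF0 = 11110000 → 4-byte char #6 = F0 9F 96 BE.
Offset 17: leading byte 0xC5 = 11000101 → 2-byte char #7 = C5 BB.
Leading byte 0xC5 = 11000101 matches 110xxxxx → 2-byte sequence.
Byte 1: 0xC5 = 11000101, payload 00101 (5 bits).
Byte 2: 0xBB = 10111011 (10xxxxxx ✓), payload 111011.
Concatenate: 00101111011 = 0x17B (11 bits → U+017B).

U+017B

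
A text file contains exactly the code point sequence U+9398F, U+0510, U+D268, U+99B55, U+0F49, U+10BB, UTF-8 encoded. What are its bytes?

U+9398F: 4-byte form → F2 93 A6 8F.
U+0510: 2-byte form → D4 90.
U+D268: 3-byte form → ED 89 A8.
U+99B55: 4-byte form → F2 99 AD 95.
U+0F49: 3-byte form → E0 BD 89.
U+10BB: 3-byte form → E1 82 BB.
Concatenated (19 bytes): F2 93 A6 8F D4 90 ED 89 A8 F2 99 AD 95 E0 BD 89 E1 82 BB.

F2 93 A6 8F D4 90 ED 89 A8 F2 99 AD 95 E0 BD 89 E1 82 BB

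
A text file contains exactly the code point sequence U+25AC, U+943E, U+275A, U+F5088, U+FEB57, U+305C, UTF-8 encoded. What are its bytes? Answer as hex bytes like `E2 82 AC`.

U+25AC: 3-byte form → E2 96 AC.
U+943E: 3-byte form → E9 90 BE.
U+275A: 3-byte form → E2 9D 9A.
U+F5088: 4-byte form → F3 B5 82 88.
U+FEB57: 4-byte form → F3 BE AD 97.
U+305C: 3-byte form → E3 81 9C.
Concatenated (20 bytes): E2 96 AC E9 90 BE E2 9D 9A F3 B5 82 88 F3 BE AD 97 E3 81 9C.

E2 96 AC E9 90 BE E2 9D 9A F3 B5 82 88 F3 BE AD 97 E3 81 9C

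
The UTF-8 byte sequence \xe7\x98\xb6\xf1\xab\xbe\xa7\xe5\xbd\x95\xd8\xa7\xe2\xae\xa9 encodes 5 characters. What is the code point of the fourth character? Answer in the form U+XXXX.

U+0627

Offset 0: leading byte 0xE7 = 11100111 → 3-byte char #1 = E7 98 B6.
Offset 3: leading byte 0xF1 = 11110001 → 4-byte char #2 = F1 AB BE A7.
Offset 7: leading byte 0xE5 = 11100101 → 3-byte char #3 = E5 BD 95.
Offset 10: leading byte 0xD8 = 11011000 → 2-byte char #4 = D8 A7.
Leading byte 0xD8 = 11011000 matches 110xxxxx → 2-byte sequence.
Byte 1: 0xD8 = 11011000, payload 11000 (5 bits).
Byte 2: 0xA7 = 10100111 (10xxxxxx ✓), payload 100111.
Concatenate: 11000100111 = 0x627 (11 bits → U+0627).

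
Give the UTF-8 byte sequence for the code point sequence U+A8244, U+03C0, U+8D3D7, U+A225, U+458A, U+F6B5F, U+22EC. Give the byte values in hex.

F2 A8 89 84 CF 80 F2 8D 8F 97 EA 88 A5 E4 96 8A F3 B6 AD 9F E2 8B AC

U+A8244: 4-byte form → F2 A8 89 84.
U+03C0: 2-byte form → CF 80.
U+8D3D7: 4-byte form → F2 8D 8F 97.
U+A225: 3-byte form → EA 88 A5.
U+458A: 3-byte form → E4 96 8A.
U+F6B5F: 4-byte form → F3 B6 AD 9F.
U+22EC: 3-byte form → E2 8B AC.
Concatenated (23 bytes): F2 A8 89 84 CF 80 F2 8D 8F 97 EA 88 A5 E4 96 8A F3 B6 AD 9F E2 8B AC.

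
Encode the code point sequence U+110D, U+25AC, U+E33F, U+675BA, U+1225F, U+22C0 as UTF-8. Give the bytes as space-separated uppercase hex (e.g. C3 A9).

E1 84 8D E2 96 AC EE 8C BF F1 A7 96 BA F0 92 89 9F E2 8B 80

U+110D: 3-byte form → E1 84 8D.
U+25AC: 3-byte form → E2 96 AC.
U+E33F: 3-byte form → EE 8C BF.
U+675BA: 4-byte form → F1 A7 96 BA.
U+1225F: 4-byte form → F0 92 89 9F.
U+22C0: 3-byte form → E2 8B 80.
Concatenated (20 bytes): E1 84 8D E2 96 AC EE 8C BF F1 A7 96 BA F0 92 89 9F E2 8B 80.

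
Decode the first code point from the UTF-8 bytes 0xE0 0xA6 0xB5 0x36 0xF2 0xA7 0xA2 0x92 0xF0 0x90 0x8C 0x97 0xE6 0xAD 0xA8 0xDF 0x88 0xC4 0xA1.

U+09B5

Offset 0: leading byte 0xE0 = 11100000 → 3-byte char #1 = E0 A6 B5.
Leading byte 0xE0 = 11100000 matches 1110xxxx → 3-byte sequence.
Byte 1: 0xE0 = 11100000, payload 0000 (4 bits).
Byte 2: 0xA6 = 10100110 (10xxxxxx ✓), payload 100110.
Byte 3: 0xB5 = 10110101 (10xxxxxx ✓), payload 110101.
Concatenate: 0000100110110101 = 0x9B5 (16 bits → U+09B5).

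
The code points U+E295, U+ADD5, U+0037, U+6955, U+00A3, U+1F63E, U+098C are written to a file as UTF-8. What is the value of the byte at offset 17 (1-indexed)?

1-indexed offset 17 is 0-indexed offset 16.
U+E295 → 3-byte form EE 8A 95 at offsets 0–2.
U+ADD5 → 3-byte form EA B7 95 at offsets 3–5.
U+0037 → 1-byte form 37 at offsets 6–6.
U+6955 → 3-byte form E6 A5 95 at offsets 7–9.
U+00A3 → 2-byte form C2 A3 at offsets 10–11.
U+1F63E → 4-byte form F0 9F 98 BE at offsets 12–15.
U+098C → 3-byte form E0 A6 8C at offsets 16–18.
Offset 16 falls in char 7's range; it's byte 1 of E0 A6 8C = 0xE0.

0xE0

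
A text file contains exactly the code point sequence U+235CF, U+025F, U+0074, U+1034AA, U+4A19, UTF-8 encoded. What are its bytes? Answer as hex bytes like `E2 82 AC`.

F0 A3 97 8F C9 9F 74 F4 83 92 AA E4 A8 99

U+235CF: 4-byte form → F0 A3 97 8F.
U+025F: 2-byte form → C9 9F.
U+0074: 1-byte form → 74.
U+1034AA: 4-byte form → F4 83 92 AA.
U+4A19: 3-byte form → E4 A8 99.
Concatenated (14 bytes): F0 A3 97 8F C9 9F 74 F4 83 92 AA E4 A8 99.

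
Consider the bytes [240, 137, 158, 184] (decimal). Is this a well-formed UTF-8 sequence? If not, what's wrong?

Leading byte 0xF0 = 11110000 → 4-byte form.
Continuation bytes all match 10xxxxxx. Payload decodes to 0x97B8.
But 0x97B8 < 0x10000, the minimum for a 4-byte sequence — this is an overlong encoding.

invalid (overlong encoding)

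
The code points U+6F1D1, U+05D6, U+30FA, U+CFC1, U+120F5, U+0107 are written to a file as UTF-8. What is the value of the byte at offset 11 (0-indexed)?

U+6F1D1 → 4-byte form F1 AF 87 91 at offsets 0–3.
U+05D6 → 2-byte form D7 96 at offsets 4–5.
U+30FA → 3-byte form E3 83 BA at offsets 6–8.
U+CFC1 → 3-byte form EC BF 81 at offsets 9–11.
Offset 11 falls in char 4's range; it's byte 3 of EC BF 81 = 0x81.

0x81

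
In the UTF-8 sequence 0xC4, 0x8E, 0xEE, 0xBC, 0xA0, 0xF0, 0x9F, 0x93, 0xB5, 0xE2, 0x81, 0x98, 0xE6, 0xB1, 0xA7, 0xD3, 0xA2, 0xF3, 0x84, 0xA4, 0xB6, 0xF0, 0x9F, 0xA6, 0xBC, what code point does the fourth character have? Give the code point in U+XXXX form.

Offset 0: leading byte 0xC4 = 11000100 → 2-byte char #1 = C4 8E.
Offset 2: leading byte 0xEE = 11101110 → 3-byte char #2 = EE BC A0.
Offset 5: leading byte 0xF0 = 11110000 → 4-byte char #3 = F0 9F 93 B5.
Offset 9: leading byte 0xE2 = 11100010 → 3-byte char #4 = E2 81 98.
Leading byte 0xE2 = 11100010 matches 1110xxxx → 3-byte sequence.
Byte 1: 0xE2 = 11100010, payload 0010 (4 bits).
Byte 2: 0x81 = 10000001 (10xxxxxx ✓), payload 000001.
Byte 3: 0x98 = 10011000 (10xxxxxx ✓), payload 011000.
Concatenate: 0010000001011000 = 0x2058 (16 bits → U+2058).

U+2058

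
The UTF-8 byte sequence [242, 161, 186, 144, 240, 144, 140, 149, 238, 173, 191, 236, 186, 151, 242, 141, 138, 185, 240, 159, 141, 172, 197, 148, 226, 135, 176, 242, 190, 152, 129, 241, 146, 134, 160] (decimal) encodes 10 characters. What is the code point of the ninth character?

Offset 0: leading byte 0xF2 = 11110010 → 4-byte char #1 = F2 A1 BA 90.
Offset 4: leading byte 0xF0 = 11110000 → 4-byte char #2 = F0 90 8C 95.
Offset 8: leading byte 0xEE = 11101110 → 3-byte char #3 = EE AD BF.
Offset 11: leading byte 0xEC = 11101100 → 3-byte char #4 = EC BA 97.
Offset 14: leading byte 0xF2 = 11110010 → 4-byte char #5 = F2 8D 8A B9.
Offset 18: leading byte 0xF0 = 11110000 → 4-byte char #6 = F0 9F 8D AC.
Offset 22: leading byte 0xC5 = 11000101 → 2-byte char #7 = C5 94.
Offset 24: leading byte 0xE2 = 11100010 → 3-byte char #8 = E2 87 B0.
Offset 27: leading byte 0xF2 = 11110010 → 4-byte char #9 = F2 BE 98 81.
Leading byte 0xF2 = 11110010 matches 11110xxx → 4-byte sequence.
Byte 1: 0xF2 = 11110010, payload 010 (3 bits).
Byte 2: 0xBE = 10111110 (10xxxxxx ✓), payload 111110.
Byte 3: 0x98 = 10011000 (10xxxxxx ✓), payload 011000.
Byte 4: 0x81 = 10000001 (10xxxxxx ✓), payload 000001.
Concatenate: 010111110011000000001 = 0xBE601 (21 bits → U+BE601).

U+BE601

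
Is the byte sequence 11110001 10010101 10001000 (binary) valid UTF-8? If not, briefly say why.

Leading byte 0xF1 = 11110001 → 4-byte form, but only 3 bytes are present.

invalid (sequence truncated)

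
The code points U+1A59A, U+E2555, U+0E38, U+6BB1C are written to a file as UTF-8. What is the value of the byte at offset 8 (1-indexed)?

0x95

1-indexed offset 8 is 0-indexed offset 7.
U+1A59A → 4-byte form F0 9A 96 9A at offsets 0–3.
U+E2555 → 4-byte form F3 A2 95 95 at offsets 4–7.
Offset 7 falls in char 2's range; it's byte 4 of F3 A2 95 95 = 0x95.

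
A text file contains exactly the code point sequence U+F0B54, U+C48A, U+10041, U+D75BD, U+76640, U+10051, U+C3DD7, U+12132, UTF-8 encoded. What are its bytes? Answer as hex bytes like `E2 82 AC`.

F3 B0 AD 94 EC 92 8A F0 90 81 81 F3 97 96 BD F1 B6 99 80 F0 90 81 91 F3 83 B7 97 F0 92 84 B2

U+F0B54: 4-byte form → F3 B0 AD 94.
U+C48A: 3-byte form → EC 92 8A.
U+10041: 4-byte form → F0 90 81 81.
U+D75BD: 4-byte form → F3 97 96 BD.
U+76640: 4-byte form → F1 B6 99 80.
U+10051: 4-byte form → F0 90 81 91.
U+C3DD7: 4-byte form → F3 83 B7 97.
U+12132: 4-byte form → F0 92 84 B2.
Concatenated (31 bytes): F3 B0 AD 94 EC 92 8A F0 90 81 81 F3 97 96 BD F1 B6 99 80 F0 90 81 91 F3 83 B7 97 F0 92 84 B2.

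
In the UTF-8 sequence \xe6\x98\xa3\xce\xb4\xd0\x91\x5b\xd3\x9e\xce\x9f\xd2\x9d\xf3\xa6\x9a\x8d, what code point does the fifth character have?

U+04DE

Offset 0: leading byte 0xE6 = 11100110 → 3-byte char #1 = E6 98 A3.
Offset 3: leading byte 0xCE = 11001110 → 2-byte char #2 = CE B4.
Offset 5: leading byte 0xD0 = 11010000 → 2-byte char #3 = D0 91.
Offset 7: leading byte 0x5B = 01011011 → 1-byte char #4 = 5B.
Offset 8: leading byte 0xD3 = 11010011 → 2-byte char #5 = D3 9E.
Leading byte 0xD3 = 11010011 matches 110xxxxx → 2-byte sequence.
Byte 1: 0xD3 = 11010011, payload 10011 (5 bits).
Byte 2: 0x9E = 10011110 (10xxxxxx ✓), payload 011110.
Concatenate: 10011011110 = 0x4DE (11 bits → U+04DE).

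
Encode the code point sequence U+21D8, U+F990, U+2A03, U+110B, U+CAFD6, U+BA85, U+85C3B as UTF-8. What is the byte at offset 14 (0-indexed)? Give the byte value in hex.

0xBF

U+21D8 → 3-byte form E2 87 98 at offsets 0–2.
U+F990 → 3-byte form EF A6 90 at offsets 3–5.
U+2A03 → 3-byte form E2 A8 83 at offsets 6–8.
U+110B → 3-byte form E1 84 8B at offsets 9–11.
U+CAFD6 → 4-byte form F3 8A BF 96 at offsets 12–15.
Offset 14 falls in char 5's range; it's byte 3 of F3 8A BF 96 = 0xBF.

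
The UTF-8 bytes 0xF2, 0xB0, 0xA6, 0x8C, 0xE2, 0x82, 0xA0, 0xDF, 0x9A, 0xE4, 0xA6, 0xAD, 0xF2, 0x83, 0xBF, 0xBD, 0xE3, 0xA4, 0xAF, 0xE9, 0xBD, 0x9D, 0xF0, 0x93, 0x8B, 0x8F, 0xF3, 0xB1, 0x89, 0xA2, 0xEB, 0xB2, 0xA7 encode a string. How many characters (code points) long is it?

Byte at offset 0: 0xF2 = 11110010 → 4-byte char (#1). Advance 4.
Byte at offset 4: 0xE2 = 11100010 → 3-byte char (#2). Advance 3.
Byte at offset 7: 0xDF = 11011111 → 2-byte char (#3). Advance 2.
Byte at offset 9: 0xE4 = 11100100 → 3-byte char (#4). Advance 3.
Byte at offset 12: 0xF2 = 11110010 → 4-byte char (#5). Advance 4.
Byte at offset 16: 0xE3 = 11100011 → 3-byte char (#6). Advance 3.
Byte at offset 19: 0xE9 = 11101001 → 3-byte char (#7). Advance 3.
Byte at offset 22: 0xF0 = 11110000 → 4-byte char (#8). Advance 4.
Byte at offset 26: 0xF3 = 11110011 → 4-byte char (#9). Advance 4.
Byte at offset 30: 0xEB = 11101011 → 3-byte char (#10). Advance 3.
Reached end at offset 33 after 10 code points.

10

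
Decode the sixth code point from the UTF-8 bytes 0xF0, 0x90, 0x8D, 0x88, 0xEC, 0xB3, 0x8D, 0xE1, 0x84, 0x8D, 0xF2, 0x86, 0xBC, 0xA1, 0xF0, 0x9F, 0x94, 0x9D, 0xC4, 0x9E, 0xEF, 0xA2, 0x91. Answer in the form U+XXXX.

Offset 0: leading byte 0xF0 = 11110000 → 4-byte char #1 = F0 90 8D 88.
Offset 4: leading byte 0xEC = 11101100 → 3-byte char #2 = EC B3 8D.
Offset 7: leading byte 0xE1 = 11100001 → 3-byte char #3 = E1 84 8D.
Offset 10: leading byte 0xF2 = 11110010 → 4-byte char #4 = F2 86 BC A1.
Offset 14: leading byte 0xF0 = 11110000 → 4-byte char #5 = F0 9F 94 9D.
Offset 18: leading byte 0xC4 = 11000100 → 2-byte char #6 = C4 9E.
Leading byte 0xC4 = 11000100 matches 110xxxxx → 2-byte sequence.
Byte 1: 0xC4 = 11000100, payload 00100 (5 bits).
Byte 2: 0x9E = 10011110 (10xxxxxx ✓), payload 011110.
Concatenate: 00100011110 = 0x11E (11 bits → U+011E).

U+011E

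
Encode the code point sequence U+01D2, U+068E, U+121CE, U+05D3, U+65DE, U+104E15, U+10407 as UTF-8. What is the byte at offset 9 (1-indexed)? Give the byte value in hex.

1-indexed offset 9 is 0-indexed offset 8.
U+01D2 → 2-byte form C7 92 at offsets 0–1.
U+068E → 2-byte form DA 8E at offsets 2–3.
U+121CE → 4-byte form F0 92 87 8E at offsets 4–7.
U+05D3 → 2-byte form D7 93 at offsets 8–9.
Offset 8 falls in char 4's range; it's byte 1 of D7 93 = 0xD7.

0xD7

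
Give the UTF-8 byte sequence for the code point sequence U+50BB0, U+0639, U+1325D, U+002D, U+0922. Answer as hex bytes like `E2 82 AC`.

U+50BB0: 4-byte form → F1 90 AE B0.
U+0639: 2-byte form → D8 B9.
U+1325D: 4-byte form → F0 93 89 9D.
U+002D: 1-byte form → 2D.
U+0922: 3-byte form → E0 A4 A2.
Concatenated (14 bytes): F1 90 AE B0 D8 B9 F0 93 89 9D 2D E0 A4 A2.

F1 90 AE B0 D8 B9 F0 93 89 9D 2D E0 A4 A2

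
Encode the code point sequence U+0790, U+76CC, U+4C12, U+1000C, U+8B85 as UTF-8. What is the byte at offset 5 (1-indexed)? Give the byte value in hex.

1-indexed offset 5 is 0-indexed offset 4.
U+0790 → 2-byte form DE 90 at offsets 0–1.
U+76CC → 3-byte form E7 9B 8C at offsets 2–4.
Offset 4 falls in char 2's range; it's byte 3 of E7 9B 8C = 0x8C.

0x8C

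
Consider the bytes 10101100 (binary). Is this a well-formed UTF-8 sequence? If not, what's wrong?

Byte 0xAC = 10101100 has the form 10xxxxxx — a continuation byte — but there is no preceding leading byte.

invalid (continuation byte with no leading byte)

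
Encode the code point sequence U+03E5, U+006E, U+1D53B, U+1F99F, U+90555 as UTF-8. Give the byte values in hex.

CF A5 6E F0 9D 94 BB F0 9F A6 9F F2 90 95 95

U+03E5: 2-byte form → CF A5.
U+006E: 1-byte form → 6E.
U+1D53B: 4-byte form → F0 9D 94 BB.
U+1F99F: 4-byte form → F0 9F A6 9F.
U+90555: 4-byte form → F2 90 95 95.
Concatenated (15 bytes): CF A5 6E F0 9D 94 BB F0 9F A6 9F F2 90 95 95.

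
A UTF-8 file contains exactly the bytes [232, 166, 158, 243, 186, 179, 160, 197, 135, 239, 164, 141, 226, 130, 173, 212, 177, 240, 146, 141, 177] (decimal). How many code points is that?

Byte at offset 0: 0xE8 = 11101000 → 3-byte char (#1). Advance 3.
Byte at offset 3: 0xF3 = 11110011 → 4-byte char (#2). Advance 4.
Byte at offset 7: 0xC5 = 11000101 → 2-byte char (#3). Advance 2.
Byte at offset 9: 0xEF = 11101111 → 3-byte char (#4). Advance 3.
Byte at offset 12: 0xE2 = 11100010 → 3-byte char (#5). Advance 3.
Byte at offset 15: 0xD4 = 11010100 → 2-byte char (#6). Advance 2.
Byte at offset 17: 0xF0 = 11110000 → 4-byte char (#7). Advance 4.
Reached end at offset 21 after 7 code points.

7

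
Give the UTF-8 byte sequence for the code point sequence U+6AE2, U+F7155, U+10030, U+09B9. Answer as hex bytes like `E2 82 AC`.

U+6AE2: 3-byte form → E6 AB A2.
U+F7155: 4-byte form → F3 B7 85 95.
U+10030: 4-byte form → F0 90 80 B0.
U+09B9: 3-byte form → E0 A6 B9.
Concatenated (14 bytes): E6 AB A2 F3 B7 85 95 F0 90 80 B0 E0 A6 B9.

E6 AB A2 F3 B7 85 95 F0 90 80 B0 E0 A6 B9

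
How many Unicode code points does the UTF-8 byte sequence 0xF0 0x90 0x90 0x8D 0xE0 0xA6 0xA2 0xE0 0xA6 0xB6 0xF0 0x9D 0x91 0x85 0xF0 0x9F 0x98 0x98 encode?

5

Byte at offset 0: 0xF0 = 11110000 → 4-byte char (#1). Advance 4.
Byte at offset 4: 0xE0 = 11100000 → 3-byte char (#2). Advance 3.
Byte at offset 7: 0xE0 = 11100000 → 3-byte char (#3). Advance 3.
Byte at offset 10: 0xF0 = 11110000 → 4-byte char (#4). Advance 4.
Byte at offset 14: 0xF0 = 11110000 → 4-byte char (#5). Advance 4.
Reached end at offset 18 after 5 code points.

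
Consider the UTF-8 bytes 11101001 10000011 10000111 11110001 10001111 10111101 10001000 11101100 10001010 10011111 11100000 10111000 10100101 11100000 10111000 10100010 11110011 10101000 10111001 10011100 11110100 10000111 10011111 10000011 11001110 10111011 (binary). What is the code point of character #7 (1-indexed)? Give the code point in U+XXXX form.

Offset 0: leading byte 0xE9 = 11101001 → 3-byte char #1 = E9 83 87.
Offset 3: leading byte 0xF1 = 11110001 → 4-byte char #2 = F1 8F BD 88.
Offset 7: leading byte 0xEC = 11101100 → 3-byte char #3 = EC 8A 9F.
Offset 10: leading byte 0xE0 = 11100000 → 3-byte char #4 = E0 B8 A5.
Offset 13: leading byte 0xE0 = 11100000 → 3-byte char #5 = E0 B8 A2.
Offset 16: leading byte 0xF3 = 11110011 → 4-byte char #6 = F3 A8 B9 9C.
Offset 20: leading byte 0xF4 = 11110100 → 4-byte char #7 = F4 87 9F 83.
Leading byte 0xF4 = 11110100 matches 11110xxx → 4-byte sequence.
Byte 1: 0xF4 = 11110100, payload 100 (3 bits).
Byte 2: 0x87 = 10000111 (10xxxxxx ✓), payload 000111.
Byte 3: 0x9F = 10011111 (10xxxxxx ✓), payload 011111.
Byte 4: 0x83 = 10000011 (10xxxxxx ✓), payload 000011.
Concatenate: 100000111011111000011 = 0x1077C3 (21 bits → U+1077C3).

U+1077C3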